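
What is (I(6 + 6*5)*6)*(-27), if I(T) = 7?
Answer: -1134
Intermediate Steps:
(I(6 + 6*5)*6)*(-27) = (7*6)*(-27) = 42*(-27) = -1134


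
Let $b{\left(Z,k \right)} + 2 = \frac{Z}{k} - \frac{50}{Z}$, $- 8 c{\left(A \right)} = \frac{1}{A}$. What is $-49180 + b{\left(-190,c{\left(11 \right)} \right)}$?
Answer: $- \frac{616773}{19} \approx -32462.0$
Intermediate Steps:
$c{\left(A \right)} = - \frac{1}{8 A}$
$b{\left(Z,k \right)} = -2 - \frac{50}{Z} + \frac{Z}{k}$ ($b{\left(Z,k \right)} = -2 + \left(\frac{Z}{k} - \frac{50}{Z}\right) = -2 + \left(- \frac{50}{Z} + \frac{Z}{k}\right) = -2 - \frac{50}{Z} + \frac{Z}{k}$)
$-49180 + b{\left(-190,c{\left(11 \right)} \right)} = -49180 - \left(2 - 16720 - \frac{5}{19}\right) = -49180 - \left(\frac{33}{19} - 16720\right) = -49180 - - \frac{317647}{19} = -49180 + \left(-2 + \frac{5}{19} + 16720\right) = -49180 + \frac{317647}{19} = - \frac{616773}{19}$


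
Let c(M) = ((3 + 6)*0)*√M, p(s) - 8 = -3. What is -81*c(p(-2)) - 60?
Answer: -60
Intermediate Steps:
p(s) = 5 (p(s) = 8 - 3 = 5)
c(M) = 0 (c(M) = (9*0)*√M = 0*√M = 0)
-81*c(p(-2)) - 60 = -81*0 - 60 = 0 - 60 = -60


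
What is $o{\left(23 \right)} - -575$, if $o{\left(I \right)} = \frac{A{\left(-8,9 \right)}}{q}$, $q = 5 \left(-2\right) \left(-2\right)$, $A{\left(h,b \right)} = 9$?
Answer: $\frac{11509}{20} \approx 575.45$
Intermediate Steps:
$q = 20$ ($q = \left(-10\right) \left(-2\right) = 20$)
$o{\left(I \right)} = \frac{9}{20}$
$o{\left(23 \right)} - -575 = \frac{9}{20} - -575 = \frac{9}{20} + 575 = \frac{11509}{20}$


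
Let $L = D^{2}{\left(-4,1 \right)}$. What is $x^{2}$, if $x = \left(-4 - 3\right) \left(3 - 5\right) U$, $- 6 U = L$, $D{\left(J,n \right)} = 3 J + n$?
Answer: $\frac{717409}{9} \approx 79712.0$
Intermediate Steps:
$D{\left(J,n \right)} = n + 3 J$
$L = 121$ ($L = \left(1 + 3 \left(-4\right)\right)^{2} = \left(1 - 12\right)^{2} = \left(-11\right)^{2} = 121$)
$U = - \frac{121}{6}$ ($U = \left(- \frac{1}{6}\right) 121 = - \frac{121}{6} \approx -20.167$)
$x = - \frac{847}{3}$ ($x = \left(-4 - 3\right) \left(3 - 5\right) \left(- \frac{121}{6}\right) = - 7 \left(3 - 5\right) \left(- \frac{121}{6}\right) = \left(-7\right) \left(-2\right) \left(- \frac{121}{6}\right) = 14 \left(- \frac{121}{6}\right) = - \frac{847}{3} \approx -282.33$)
$x^{2} = \left(- \frac{847}{3}\right)^{2} = \frac{717409}{9}$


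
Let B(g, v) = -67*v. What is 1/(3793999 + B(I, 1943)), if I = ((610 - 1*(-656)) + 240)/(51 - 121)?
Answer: 1/3663818 ≈ 2.7294e-7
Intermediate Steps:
I = -753/35 (I = ((610 + 656) + 240)/(-70) = (1266 + 240)*(-1/70) = 1506*(-1/70) = -753/35 ≈ -21.514)
1/(3793999 + B(I, 1943)) = 1/(3793999 - 67*1943) = 1/(3793999 - 130181) = 1/3663818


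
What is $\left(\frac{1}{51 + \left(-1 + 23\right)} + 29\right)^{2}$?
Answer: $\frac{4485924}{5329} \approx 841.79$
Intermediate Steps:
$\left(\frac{1}{51 + \left(-1 + 23\right)} + 29\right)^{2} = \left(\frac{1}{51 + 22} + 29\right)^{2} = \left(\frac{1}{73} + 29\right)^{2} = \left(\frac{2118}{73}\right)^{2} = \frac{4485924}{5329}$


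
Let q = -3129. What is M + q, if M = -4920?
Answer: -8049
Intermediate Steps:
M + q = -4920 - 3129 = -8049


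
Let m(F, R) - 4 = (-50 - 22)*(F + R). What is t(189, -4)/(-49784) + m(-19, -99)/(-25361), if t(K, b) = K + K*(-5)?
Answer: -2061179/6441694 ≈ -0.31997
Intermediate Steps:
t(K, b) = -4*K (t(K, b) = K - 5*K = -4*K)
m(F, R) = 4 - 72*F - 72*R (m(F, R) = 4 + (-50 - 22)*(F + R) = 4 - 72*(F + R) = 4 + (-72*F - 72*R) = 4 - 72*F - 72*R)
t(189, -4)/(-49784) + m(-19, -99)/(-25361) = -4*189/(-49784) + (4 - 72*(-19) - 72*(-99))/(-25361) = -756*(-1/49784) + (4 + 1368 + 7128)*(-1/25361) = 27/1778 + 8500*(-1/25361) = 27/1778 - 8500/25361 = -2061179/6441694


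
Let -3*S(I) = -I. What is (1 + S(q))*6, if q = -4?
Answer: -2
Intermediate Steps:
S(I) = I/3 (S(I) = -(-1)*I/3 = I/3)
(1 + S(q))*6 = (1 + (1/3)*(-4))*6 = (1 - 4/3)*6 = -1/3*6 = -2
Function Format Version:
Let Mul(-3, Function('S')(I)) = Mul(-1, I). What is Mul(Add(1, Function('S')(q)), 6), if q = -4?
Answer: -2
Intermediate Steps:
Function('S')(I) = Mul(Rational(1, 3), I) (Function('S')(I) = Mul(Rational(-1, 3), Mul(-1, I)) = Mul(Rational(1, 3), I))
Mul(Add(1, Function('S')(q)), 6) = Mul(Add(1, Mul(Rational(1, 3), -4)), 6) = Mul(Add(1, Rational(-4, 3)), 6) = Mul(Rational(-1, 3), 6) = -2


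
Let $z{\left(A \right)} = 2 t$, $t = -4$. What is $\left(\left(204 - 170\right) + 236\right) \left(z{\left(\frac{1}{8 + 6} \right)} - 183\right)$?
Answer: $-51570$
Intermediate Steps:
$z{\left(A \right)} = -8$ ($z{\left(A \right)} = 2 \left(-4\right) = -8$)
$\left(\left(204 - 170\right) + 236\right) \left(z{\left(\frac{1}{8 + 6} \right)} - 183\right) = \left(\left(204 - 170\right) + 236\right) \left(-8 - 183\right) = \left(\left(204 - 170\right) + 236\right) \left(-191\right) = \left(34 + 236\right) \left(-191\right) = 270 \left(-191\right) = -51570$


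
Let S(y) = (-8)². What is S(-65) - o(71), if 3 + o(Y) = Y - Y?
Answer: 67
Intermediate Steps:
S(y) = 64
o(Y) = -3 (o(Y) = -3 + (Y - Y) = -3 + 0 = -3)
S(-65) - o(71) = 64 - 1*(-3) = 64 + 3 = 67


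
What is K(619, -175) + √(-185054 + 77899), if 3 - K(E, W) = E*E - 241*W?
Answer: -425333 + I*√107155 ≈ -4.2533e+5 + 327.35*I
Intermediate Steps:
K(E, W) = 3 - E² + 241*W (K(E, W) = 3 - (E*E - 241*W) = 3 - (E² - 241*W) = 3 + (-E² + 241*W) = 3 - E² + 241*W)
K(619, -175) + √(-185054 + 77899) = (3 - 1*619² + 241*(-175)) + √(-185054 + 77899) = (3 - 1*383161 - 42175) + √(-107155) = (3 - 383161 - 42175) + I*√107155 = -425333 + I*√107155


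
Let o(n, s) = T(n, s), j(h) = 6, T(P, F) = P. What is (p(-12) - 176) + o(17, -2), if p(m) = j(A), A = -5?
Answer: -153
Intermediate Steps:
p(m) = 6
o(n, s) = n
(p(-12) - 176) + o(17, -2) = (6 - 176) + 17 = -170 + 17 = -153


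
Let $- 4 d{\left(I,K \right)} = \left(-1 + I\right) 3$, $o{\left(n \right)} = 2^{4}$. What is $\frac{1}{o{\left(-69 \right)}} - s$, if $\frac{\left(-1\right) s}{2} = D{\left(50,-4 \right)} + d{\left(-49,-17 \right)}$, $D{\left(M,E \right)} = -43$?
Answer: $- \frac{175}{16} \approx -10.938$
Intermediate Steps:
$o{\left(n \right)} = 16$
$d{\left(I,K \right)} = \frac{3}{4} - \frac{3 I}{4}$ ($d{\left(I,K \right)} = - \frac{\left(-1 + I\right) 3}{4} = - \frac{-3 + 3 I}{4} = \frac{3}{4} - \frac{3 I}{4}$)
$s = 11$ ($s = - 2 \left(-43 + \left(\frac{3}{4} - - \frac{147}{4}\right)\right) = - 2 \left(-43 + \left(\frac{3}{4} + \frac{147}{4}\right)\right) = - 2 \left(-43 + \frac{75}{2}\right) = \left(-2\right) \left(- \frac{11}{2}\right) = 11$)
$\frac{1}{o{\left(-69 \right)}} - s = \frac{1}{16} - 11 = - \frac{175}{16}$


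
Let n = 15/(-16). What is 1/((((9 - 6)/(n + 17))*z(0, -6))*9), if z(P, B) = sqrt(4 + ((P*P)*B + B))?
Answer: -257*I*sqrt(2)/864 ≈ -0.42066*I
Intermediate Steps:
n = -15/16 (n = 15*(-1/16) = -15/16 ≈ -0.93750)
z(P, B) = sqrt(4 + B + B*P**2) (z(P, B) = sqrt(4 + (P**2*B + B)) = sqrt(4 + (B*P**2 + B)) = sqrt(4 + (B + B*P**2)) = sqrt(4 + B + B*P**2))
1/((((9 - 6)/(n + 17))*z(0, -6))*9) = 1/((((9 - 6)/(-15/16 + 17))*sqrt(4 - 6 - 6*0**2))*9) = 1/(((3/(257/16))*sqrt(4 - 6 - 6*0))*9) = 1/(((3*(16/257))*sqrt(4 - 6 + 0))*9) = 1/((48*sqrt(-2)/257)*9) = 1/((48*(I*sqrt(2))/257)*9) = 1/((48*I*sqrt(2)/257)*9) = 1/(432*I*sqrt(2)/257) = -257*I*sqrt(2)/864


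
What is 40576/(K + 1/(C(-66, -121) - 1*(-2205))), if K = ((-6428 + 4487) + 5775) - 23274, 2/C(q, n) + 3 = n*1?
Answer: -2773552192/1328811449 ≈ -2.0872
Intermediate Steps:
C(q, n) = 2/(-3 + n) (C(q, n) = 2/(-3 + n*1) = 2/(-3 + n))
K = -19440 (K = (-1941 + 5775) - 23274 = 3834 - 23274 = -19440)
40576/(K + 1/(C(-66, -121) - 1*(-2205))) = 40576/(-19440 + 1/(2/(-3 - 121) - 1*(-2205))) = 40576/(-19440 + 1/(2/(-124) + 2205)) = 40576/(-19440 + 1/(2*(-1/124) + 2205)) = 40576/(-19440 + 1/(-1/62 + 2205)) = 40576/(-19440 + 1/(136709/62)) = 40576/(-19440 + 62/136709) = 40576/(-2657622898/136709) = 40576*(-136709/2657622898) = -2773552192/1328811449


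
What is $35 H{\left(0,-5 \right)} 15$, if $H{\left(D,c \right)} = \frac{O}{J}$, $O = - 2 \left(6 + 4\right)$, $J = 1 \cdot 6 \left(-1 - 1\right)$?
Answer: $875$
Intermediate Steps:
$J = -12$ ($J = 6 \left(-2\right) = -12$)
$O = -20$ ($O = \left(-2\right) 10 = -20$)
$H{\left(D,c \right)} = \frac{5}{3}$ ($H{\left(D,c \right)} = - \frac{20}{-12} = \left(-20\right) \left(- \frac{1}{12}\right) = \frac{5}{3}$)
$35 H{\left(0,-5 \right)} 15 = 35 \cdot \frac{5}{3} \cdot 15 = \frac{175}{3} \cdot 15 = 875$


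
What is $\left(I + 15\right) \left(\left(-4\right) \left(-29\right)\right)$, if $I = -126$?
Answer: $-12876$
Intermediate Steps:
$\left(I + 15\right) \left(\left(-4\right) \left(-29\right)\right) = \left(-126 + 15\right) \left(\left(-4\right) \left(-29\right)\right) = \left(-111\right) 116 = -12876$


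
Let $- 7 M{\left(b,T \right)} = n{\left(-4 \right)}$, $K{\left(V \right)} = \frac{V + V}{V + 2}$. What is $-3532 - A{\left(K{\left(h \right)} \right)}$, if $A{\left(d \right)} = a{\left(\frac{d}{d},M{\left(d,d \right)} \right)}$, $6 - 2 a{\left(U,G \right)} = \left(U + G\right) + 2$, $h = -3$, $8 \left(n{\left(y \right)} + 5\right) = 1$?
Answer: $- \frac{395713}{112} \approx -3533.2$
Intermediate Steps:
$n{\left(y \right)} = - \frac{39}{8}$ ($n{\left(y \right)} = -5 + \frac{1}{8} \cdot 1 = -5 + \frac{1}{8} = - \frac{39}{8}$)
$K{\left(V \right)} = \frac{2 V}{2 + V}$
$M{\left(b,T \right)} = \frac{39}{56}$ ($M{\left(b,T \right)} = \left(- \frac{1}{7}\right) \left(- \frac{39}{8}\right) = \frac{39}{56}$)
$a{\left(U,G \right)} = 2 - \frac{G}{2} - \frac{U}{2}$ ($a{\left(U,G \right)} = 3 - \frac{\left(U + G\right) + 2}{2} = 3 - \frac{\left(G + U\right) + 2}{2} = 3 - \frac{2 + G + U}{2} = 3 - \left(1 + \frac{G}{2} + \frac{U}{2}\right) = 2 - \frac{G}{2} - \frac{U}{2}$)
$A{\left(d \right)} = \frac{129}{112}$ ($A{\left(d \right)} = 2 - \frac{39}{112} - \frac{d \frac{1}{d}}{2} = 2 - \frac{39}{112} - \frac{1}{2} = \frac{129}{112}$)
$-3532 - A{\left(K{\left(h \right)} \right)} = -3532 - \frac{129}{112} = - \frac{395713}{112}$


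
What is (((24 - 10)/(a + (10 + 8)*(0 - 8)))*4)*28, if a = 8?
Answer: -196/17 ≈ -11.529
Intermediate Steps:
(((24 - 10)/(a + (10 + 8)*(0 - 8)))*4)*28 = (((24 - 10)/(8 + (10 + 8)*(0 - 8)))*4)*28 = ((14/(8 + 18*(-8)))*4)*28 = ((14/(8 - 144))*4)*28 = ((14/(-136))*4)*28 = ((14*(-1/136))*4)*28 = -7/68*4*28 = -7/17*28 = -196/17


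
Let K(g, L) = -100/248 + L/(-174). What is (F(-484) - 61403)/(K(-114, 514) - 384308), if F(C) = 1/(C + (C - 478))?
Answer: 4695357433/29387475653 ≈ 0.15977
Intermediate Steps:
F(C) = 1/(-478 + 2*C) (F(C) = 1/(C + (-478 + C)) = 1/(-478 + 2*C))
K(g, L) = -25/62 - L/174 (K(g, L) = -100*1/248 + L*(-1/174) = -25/62 - L/174)
(F(-484) - 61403)/(K(-114, 514) - 384308) = (1/(2*(-239 - 484)) - 61403)/((-25/62 - 1/174*514) - 384308) = ((½)/(-723) - 61403)/((-25/62 - 257/87) - 384308) = ((½)*(-1/723) - 61403)/(-18109/5394 - 384308) = (-1/1446 - 61403)/(-2072975461/5394) = -88788739/1446*(-5394/2072975461) = 4695357433/29387475653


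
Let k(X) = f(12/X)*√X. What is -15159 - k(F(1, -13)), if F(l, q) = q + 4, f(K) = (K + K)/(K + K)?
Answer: -15159 - 3*I ≈ -15159.0 - 3.0*I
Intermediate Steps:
f(K) = 1 (f(K) = (2*K)/((2*K)) = (2*K)*(1/(2*K)) = 1)
F(l, q) = 4 + q
k(X) = √X (k(X) = 1*√X = √X)
-15159 - k(F(1, -13)) = -15159 - √(4 - 13) = -15159 - √(-9) = -15159 - 3*I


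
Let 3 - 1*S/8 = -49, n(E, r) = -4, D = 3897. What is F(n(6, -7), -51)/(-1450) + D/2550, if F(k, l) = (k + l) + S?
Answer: 15767/12325 ≈ 1.2793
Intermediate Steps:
S = 416 (S = 24 - 8*(-49) = 24 + 392 = 416)
F(k, l) = 416 + k + l (F(k, l) = (k + l) + 416 = 416 + k + l)
F(n(6, -7), -51)/(-1450) + D/2550 = (416 - 4 - 51)/(-1450) + 3897/2550 = 361*(-1/1450) + 3897*(1/2550) = -361/1450 + 1299/850 = 15767/12325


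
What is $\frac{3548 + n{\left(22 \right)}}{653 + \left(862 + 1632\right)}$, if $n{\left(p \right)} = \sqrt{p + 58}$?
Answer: $\frac{3548}{3147} + \frac{4 \sqrt{5}}{3147} \approx 1.1303$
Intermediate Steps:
$n{\left(p \right)} = \sqrt{58 + p}$
$\frac{3548 + n{\left(22 \right)}}{653 + \left(862 + 1632\right)} = \frac{3548 + \sqrt{58 + 22}}{653 + \left(862 + 1632\right)} = \frac{3548 + \sqrt{80}}{653 + 2494} = \frac{3548 + 4 \sqrt{5}}{3147} = \left(3548 + 4 \sqrt{5}\right) \frac{1}{3147} = \frac{3548}{3147} + \frac{4 \sqrt{5}}{3147}$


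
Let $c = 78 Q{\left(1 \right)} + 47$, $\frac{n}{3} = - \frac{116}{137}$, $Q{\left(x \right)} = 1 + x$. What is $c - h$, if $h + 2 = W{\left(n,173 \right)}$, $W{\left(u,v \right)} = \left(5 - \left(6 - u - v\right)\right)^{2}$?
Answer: $- \frac{535135011}{18769} \approx -28512.0$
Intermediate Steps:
$n = - \frac{348}{137}$ ($n = 3 \left(- \frac{116}{137}\right) = - \frac{348}{137} \approx -2.5401$)
$W{\left(u,v \right)} = \left(-1 + u + v\right)^{2}$ ($W{\left(u,v \right)} = \left(5 + \left(-6 + u + v\right)\right)^{2} = \left(-1 + u + v\right)^{2}$)
$h = \frac{538945118}{18769}$ ($h = -2 + \left(-1 - \frac{348}{137} + 173\right)^{2} = -2 + \left(\frac{23216}{137}\right)^{2} = -2 + \frac{538982656}{18769} = \frac{538945118}{18769} \approx 28715.0$)
$c = 203$ ($c = 78 \left(1 + 1\right) + 47 = 78 \cdot 2 + 47 = 156 + 47 = 203$)
$c - h = 203 - \frac{538945118}{18769} = - \frac{535135011}{18769}$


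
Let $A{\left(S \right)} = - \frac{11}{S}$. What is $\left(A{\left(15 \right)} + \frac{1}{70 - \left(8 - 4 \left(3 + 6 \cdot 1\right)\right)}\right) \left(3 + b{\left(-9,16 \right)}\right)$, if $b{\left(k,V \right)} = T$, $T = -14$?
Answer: $\frac{11693}{1470} \approx 7.9544$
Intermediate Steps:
$b{\left(k,V \right)} = -14$
$\left(A{\left(15 \right)} + \frac{1}{70 - \left(8 - 4 \left(3 + 6 \cdot 1\right)\right)}\right) \left(3 + b{\left(-9,16 \right)}\right) = \left(- \frac{11}{15} + \frac{1}{70 - \left(8 - 4 \left(3 + 6 \cdot 1\right)\right)}\right) \left(3 - 14\right) = \left(\left(-11\right) \frac{1}{15} + \frac{1}{70 - \left(8 - 4 \left(3 + 6\right)\right)}\right) \left(-11\right) = \left(- \frac{11}{15} + \frac{1}{70 + \left(-8 + 4 \cdot 9\right)}\right) \left(-11\right) = \left(- \frac{11}{15} + \frac{1}{70 + \left(-8 + 36\right)}\right) \left(-11\right) = \left(- \frac{11}{15} + \frac{1}{70 + 28}\right) \left(-11\right) = \left(- \frac{11}{15} + \frac{1}{98}\right) \left(-11\right) = \left(- \frac{1063}{1470}\right) \left(-11\right) = \frac{11693}{1470}$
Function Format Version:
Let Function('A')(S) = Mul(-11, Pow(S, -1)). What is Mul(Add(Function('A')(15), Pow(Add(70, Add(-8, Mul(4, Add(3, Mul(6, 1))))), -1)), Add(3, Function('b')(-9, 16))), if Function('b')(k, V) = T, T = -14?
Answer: Rational(11693, 1470) ≈ 7.9544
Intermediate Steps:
Function('b')(k, V) = -14
Mul(Add(Function('A')(15), Pow(Add(70, Add(-8, Mul(4, Add(3, Mul(6, 1))))), -1)), Add(3, Function('b')(-9, 16))) = Mul(Add(Mul(-11, Pow(15, -1)), Pow(Add(70, Add(-8, Mul(4, Add(3, Mul(6, 1))))), -1)), Add(3, -14)) = Mul(Add(Mul(-11, Rational(1, 15)), Pow(Add(70, Add(-8, Mul(4, Add(3, 6)))), -1)), -11) = Mul(Add(Rational(-11, 15), Pow(Add(70, Add(-8, Mul(4, 9))), -1)), -11) = Mul(Add(Rational(-11, 15), Pow(Add(70, Add(-8, 36)), -1)), -11) = Mul(Add(Rational(-11, 15), Pow(Add(70, 28), -1)), -11) = Mul(Add(Rational(-11, 15), Pow(98, -1)), -11) = Mul(Add(Rational(-11, 15), Rational(1, 98)), -11) = Mul(Rational(-1063, 1470), -11) = Rational(11693, 1470)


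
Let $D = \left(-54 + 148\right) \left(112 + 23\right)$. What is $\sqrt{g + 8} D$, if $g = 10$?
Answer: $38070 \sqrt{2} \approx 53839.0$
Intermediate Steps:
$D = 12690$ ($D = 94 \cdot 135 = 12690$)
$\sqrt{g + 8} D = \sqrt{10 + 8} \cdot 12690 = \sqrt{18} \cdot 12690 = 3 \sqrt{2} \cdot 12690 = 38070 \sqrt{2}$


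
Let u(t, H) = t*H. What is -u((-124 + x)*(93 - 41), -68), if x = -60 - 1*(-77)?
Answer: -378352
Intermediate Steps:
x = 17 (x = -60 + 77 = 17)
u(t, H) = H*t
-u((-124 + x)*(93 - 41), -68) = -(-68)*(-124 + 17)*(93 - 41) = -(-68)*(-107*52) = -(-68)*(-5564) = -1*378352 = -378352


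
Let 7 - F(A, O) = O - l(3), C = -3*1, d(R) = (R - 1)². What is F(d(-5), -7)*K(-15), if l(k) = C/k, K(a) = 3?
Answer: 39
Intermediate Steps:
d(R) = (-1 + R)²
C = -3
l(k) = -3/k
F(A, O) = 6 - O (F(A, O) = 7 - (O - (-3)/3) = 7 - (O - 1*(-1)) = 7 - (O + 1) = 7 - (1 + O) = 7 + (-1 - O) = 6 - O)
F(d(-5), -7)*K(-15) = (6 - 1*(-7))*3 = (6 + 7)*3 = 13*3 = 39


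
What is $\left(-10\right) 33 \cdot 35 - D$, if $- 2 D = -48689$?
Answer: $- \frac{71789}{2} \approx -35895.0$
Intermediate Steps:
$D = \frac{48689}{2}$ ($D = \left(- \frac{1}{2}\right) \left(-48689\right) = \frac{48689}{2} \approx 24345.0$)
$\left(-10\right) 33 \cdot 35 - D = \left(-10\right) 33 \cdot 35 - \frac{48689}{2} = \left(-330\right) 35 - \frac{48689}{2} = -11550 - \frac{48689}{2} = - \frac{71789}{2}$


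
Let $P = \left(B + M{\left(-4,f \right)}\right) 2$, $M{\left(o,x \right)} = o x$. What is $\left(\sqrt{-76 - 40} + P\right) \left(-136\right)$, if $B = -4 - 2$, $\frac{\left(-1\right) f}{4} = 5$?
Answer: $-20128 - 272 i \sqrt{29} \approx -20128.0 - 1464.8 i$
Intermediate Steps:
$f = -20$ ($f = \left(-4\right) 5 = -20$)
$B = -6$ ($B = -4 - 2 = -6$)
$P = 148$ ($P = \left(-6 - -80\right) 2 = \left(-6 + 80\right) 2 = 74 \cdot 2 = 148$)
$\left(\sqrt{-76 - 40} + P\right) \left(-136\right) = \left(\sqrt{-76 - 40} + 148\right) \left(-136\right) = \left(\sqrt{-116} + 148\right) \left(-136\right) = \left(2 i \sqrt{29} + 148\right) \left(-136\right) = \left(148 + 2 i \sqrt{29}\right) \left(-136\right) = -20128 - 272 i \sqrt{29}$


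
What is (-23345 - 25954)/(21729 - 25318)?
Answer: 49299/3589 ≈ 13.736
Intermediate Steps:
(-23345 - 25954)/(21729 - 25318) = -49299/(-3589) = -49299*(-1/3589) = 49299/3589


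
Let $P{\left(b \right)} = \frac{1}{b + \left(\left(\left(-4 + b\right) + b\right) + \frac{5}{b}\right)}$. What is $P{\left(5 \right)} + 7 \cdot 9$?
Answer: $\frac{757}{12} \approx 63.083$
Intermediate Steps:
$P{\left(b \right)} = \frac{1}{-4 + 3 b + \frac{5}{b}}$ ($P{\left(b \right)} = \frac{1}{b + \left(\left(-4 + 2 b\right) + \frac{5}{b}\right)} = \frac{1}{b + \left(-4 + 2 b + \frac{5}{b}\right)} = \frac{1}{-4 + 3 b + \frac{5}{b}}$)
$P{\left(5 \right)} + 7 \cdot 9 = \frac{5}{5 - 20 + 3 \cdot 5^{2}} + 7 \cdot 9 = \frac{5}{5 - 20 + 3 \cdot 25} + 63 = \frac{5}{5 - 20 + 75} + 63 = \frac{5}{60} + 63 = 5 \cdot \frac{1}{60} + 63 = \frac{1}{12} + 63 = \frac{757}{12}$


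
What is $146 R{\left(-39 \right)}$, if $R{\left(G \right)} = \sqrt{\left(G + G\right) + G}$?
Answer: $438 i \sqrt{13} \approx 1579.2 i$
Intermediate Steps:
$R{\left(G \right)} = \sqrt{3} \sqrt{G}$ ($R{\left(G \right)} = \sqrt{2 G + G} = \sqrt{3 G} = \sqrt{3} \sqrt{G}$)
$146 R{\left(-39 \right)} = 146 \sqrt{3} \sqrt{-39} = 146 \sqrt{3} i \sqrt{39} = 146 \cdot 3 i \sqrt{13} = 438 i \sqrt{13}$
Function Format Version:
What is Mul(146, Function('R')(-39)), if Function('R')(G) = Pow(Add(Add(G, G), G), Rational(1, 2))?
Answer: Mul(438, I, Pow(13, Rational(1, 2))) ≈ Mul(1579.2, I)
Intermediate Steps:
Function('R')(G) = Mul(Pow(3, Rational(1, 2)), Pow(G, Rational(1, 2))) (Function('R')(G) = Pow(Add(Mul(2, G), G), Rational(1, 2)) = Pow(Mul(3, G), Rational(1, 2)) = Mul(Pow(3, Rational(1, 2)), Pow(G, Rational(1, 2))))
Mul(146, Function('R')(-39)) = Mul(146, Mul(Pow(3, Rational(1, 2)), Pow(-39, Rational(1, 2)))) = Mul(146, Mul(Pow(3, Rational(1, 2)), Mul(I, Pow(39, Rational(1, 2))))) = Mul(146, Mul(3, I, Pow(13, Rational(1, 2)))) = Mul(438, I, Pow(13, Rational(1, 2)))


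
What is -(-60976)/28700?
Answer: 15244/7175 ≈ 2.1246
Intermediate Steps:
-(-60976)/28700 = -1*(-15244/7175) = 15244/7175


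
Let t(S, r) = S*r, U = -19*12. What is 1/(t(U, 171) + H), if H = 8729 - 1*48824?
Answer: -1/79083 ≈ -1.2645e-5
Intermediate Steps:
U = -228
H = -40095 (H = 8729 - 48824 = -40095)
1/(t(U, 171) + H) = 1/(-228*171 - 40095) = 1/(-38988 - 40095) = 1/(-79083) = -1/79083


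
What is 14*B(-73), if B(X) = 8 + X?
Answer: -910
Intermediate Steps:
14*B(-73) = 14*(8 - 73) = 14*(-65) = -910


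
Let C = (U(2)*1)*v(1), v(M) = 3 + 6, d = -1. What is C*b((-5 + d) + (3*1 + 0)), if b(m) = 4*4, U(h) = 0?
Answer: 0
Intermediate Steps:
b(m) = 16
v(M) = 9
C = 0 (C = (0*1)*9 = 0*9 = 0)
C*b((-5 + d) + (3*1 + 0)) = 0*16 = 0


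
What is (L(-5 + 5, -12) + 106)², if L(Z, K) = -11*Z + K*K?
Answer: 62500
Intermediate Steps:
L(Z, K) = K² - 11*Z (L(Z, K) = -11*Z + K² = K² - 11*Z)
(L(-5 + 5, -12) + 106)² = (((-12)² - 11*(-5 + 5)) + 106)² = ((144 - 11*0) + 106)² = ((144 + 0) + 106)² = (144 + 106)² = 250² = 62500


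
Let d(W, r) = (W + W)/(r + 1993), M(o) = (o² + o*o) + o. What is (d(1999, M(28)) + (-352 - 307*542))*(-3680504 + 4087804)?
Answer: -243747624390800/3589 ≈ -6.7915e+10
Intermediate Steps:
M(o) = o + 2*o² (M(o) = (o² + o²) + o = 2*o² + o = o + 2*o²)
d(W, r) = 2*W/(1993 + r) (d(W, r) = (2*W)/(1993 + r) = 2*W/(1993 + r))
(d(1999, M(28)) + (-352 - 307*542))*(-3680504 + 4087804) = (2*1999/(1993 + 28*(1 + 2*28)) + (-352 - 307*542))*(-3680504 + 4087804) = (2*1999/(1993 + 28*(1 + 56)) + (-352 - 166394))*407300 = (2*1999/(1993 + 28*57) - 166746)*407300 = (2*1999/(1993 + 1596) - 166746)*407300 = (2*1999/3589 - 166746)*407300 = (2*1999*(1/3589) - 166746)*407300 = (3998/3589 - 166746)*407300 = -598447396/3589*407300 = -243747624390800/3589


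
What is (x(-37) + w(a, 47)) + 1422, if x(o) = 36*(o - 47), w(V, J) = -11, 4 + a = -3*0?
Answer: -1613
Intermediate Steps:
a = -4 (a = -4 - 3*0 = -4 + 0 = -4)
x(o) = -1692 + 36*o (x(o) = 36*(-47 + o) = -1692 + 36*o)
(x(-37) + w(a, 47)) + 1422 = ((-1692 + 36*(-37)) - 11) + 1422 = ((-1692 - 1332) - 11) + 1422 = (-3024 - 11) + 1422 = -3035 + 1422 = -1613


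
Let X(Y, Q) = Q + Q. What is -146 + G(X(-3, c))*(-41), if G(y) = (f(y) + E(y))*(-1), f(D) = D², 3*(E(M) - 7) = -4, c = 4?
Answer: 8131/3 ≈ 2710.3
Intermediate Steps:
E(M) = 17/3 (E(M) = 7 + (⅓)*(-4) = 7 - 4/3 = 17/3)
X(Y, Q) = 2*Q
G(y) = -17/3 - y² (G(y) = (y² + 17/3)*(-1) = (17/3 + y²)*(-1) = -17/3 - y²)
-146 + G(X(-3, c))*(-41) = -146 + (-17/3 - (2*4)²)*(-41) = -146 + (-17/3 - 1*8²)*(-41) = -146 + (-17/3 - 1*64)*(-41) = -146 + (-17/3 - 64)*(-41) = -146 - 209/3*(-41) = -146 + 8569/3 = 8131/3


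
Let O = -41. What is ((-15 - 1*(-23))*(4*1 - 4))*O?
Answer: 0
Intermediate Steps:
((-15 - 1*(-23))*(4*1 - 4))*O = ((-15 - 1*(-23))*(4*1 - 4))*(-41) = ((-15 + 23)*(4 - 4))*(-41) = (8*0)*(-41) = 0*(-41) = 0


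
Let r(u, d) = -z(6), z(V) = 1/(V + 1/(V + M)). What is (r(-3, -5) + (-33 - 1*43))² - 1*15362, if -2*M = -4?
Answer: -22956338/2401 ≈ -9561.2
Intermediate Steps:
M = 2 (M = -½*(-4) = 2)
z(V) = 1/(V + 1/(2 + V)) (z(V) = 1/(V + 1/(V + 2)) = 1/(V + 1/(2 + V)))
r(u, d) = -8/49 (r(u, d) = -(2 + 6)/(1 + 6² + 2*6) = -8/(1 + 36 + 12) = -8/49)
(r(-3, -5) + (-33 - 1*43))² - 1*15362 = (-8/49 + (-33 - 1*43))² - 1*15362 = (-8/49 + (-33 - 43))² - 15362 = (-8/49 - 76)² - 15362 = (-3732/49)² - 15362 = 13927824/2401 - 15362 = -22956338/2401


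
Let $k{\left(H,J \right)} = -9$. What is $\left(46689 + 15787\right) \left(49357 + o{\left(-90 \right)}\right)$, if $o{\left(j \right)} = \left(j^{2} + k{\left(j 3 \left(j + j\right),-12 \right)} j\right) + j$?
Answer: $3634666252$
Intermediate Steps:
$o{\left(j \right)} = j^{2} - 8 j$ ($o{\left(j \right)} = \left(j^{2} - 9 j\right) + j = j^{2} - 8 j$)
$\left(46689 + 15787\right) \left(49357 + o{\left(-90 \right)}\right) = \left(46689 + 15787\right) \left(49357 - 90 \left(-8 - 90\right)\right) = 62476 \left(49357 - -8820\right) = 62476 \left(49357 + 8820\right) = 62476 \cdot 58177 = 3634666252$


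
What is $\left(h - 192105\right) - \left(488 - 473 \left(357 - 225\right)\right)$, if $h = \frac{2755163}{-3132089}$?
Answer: $- \frac{407666063136}{3132089} \approx -1.3016 \cdot 10^{5}$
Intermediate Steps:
$h = - \frac{2755163}{3132089}$ ($h = 2755163 \left(- \frac{1}{3132089}\right) = - \frac{2755163}{3132089} \approx -0.87966$)
$\left(h - 192105\right) - \left(488 - 473 \left(357 - 225\right)\right) = \left(- \frac{2755163}{3132089} - 192105\right) - \left(488 - 473 \left(357 - 225\right)\right) = - \frac{601692712508}{3132089} - \left(488 - 473 \left(357 - 225\right)\right) = - \frac{601692712508}{3132089} + \left(-488 + 473 \cdot 132\right) = - \frac{601692712508}{3132089} + \left(-488 + 62436\right) = - \frac{601692712508}{3132089} + 61948 = - \frac{407666063136}{3132089}$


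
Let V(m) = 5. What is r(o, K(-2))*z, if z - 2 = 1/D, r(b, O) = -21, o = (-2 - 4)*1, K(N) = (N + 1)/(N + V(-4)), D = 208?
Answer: -8757/208 ≈ -42.101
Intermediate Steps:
K(N) = (1 + N)/(5 + N) (K(N) = (N + 1)/(N + 5) = (1 + N)/(5 + N))
o = -6 (o = -6*1 = -6)
z = 417/208 (z = 2 + 1/208 = 417/208 ≈ 2.0048)
r(o, K(-2))*z = -21*417/208 = -8757/208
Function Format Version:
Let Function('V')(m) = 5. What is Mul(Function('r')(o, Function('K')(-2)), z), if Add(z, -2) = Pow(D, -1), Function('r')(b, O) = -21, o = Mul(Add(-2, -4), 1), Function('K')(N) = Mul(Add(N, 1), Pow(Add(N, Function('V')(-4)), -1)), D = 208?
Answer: Rational(-8757, 208) ≈ -42.101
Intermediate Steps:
Function('K')(N) = Mul(Pow(Add(5, N), -1), Add(1, N)) (Function('K')(N) = Mul(Add(N, 1), Pow(Add(N, 5), -1)) = Mul(Add(1, N), Pow(Add(5, N), -1)) = Mul(Pow(Add(5, N), -1), Add(1, N)))
o = -6 (o = Mul(-6, 1) = -6)
z = Rational(417, 208) (z = Add(2, Pow(208, -1)) = Add(2, Rational(1, 208)) = Rational(417, 208) ≈ 2.0048)
Mul(Function('r')(o, Function('K')(-2)), z) = Mul(-21, Rational(417, 208)) = Rational(-8757, 208)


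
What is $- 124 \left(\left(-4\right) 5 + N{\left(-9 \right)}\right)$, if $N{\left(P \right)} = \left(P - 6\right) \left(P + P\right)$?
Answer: $-31000$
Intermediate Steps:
$N{\left(P \right)} = 2 P \left(-6 + P\right)$ ($N{\left(P \right)} = \left(-6 + P\right) 2 P = 2 P \left(-6 + P\right)$)
$- 124 \left(\left(-4\right) 5 + N{\left(-9 \right)}\right) = - 124 \left(\left(-4\right) 5 + 2 \left(-9\right) \left(-6 - 9\right)\right) = - 124 \left(-20 + 2 \left(-9\right) \left(-15\right)\right) = - 124 \left(-20 + 270\right) = \left(-124\right) 250 = -31000$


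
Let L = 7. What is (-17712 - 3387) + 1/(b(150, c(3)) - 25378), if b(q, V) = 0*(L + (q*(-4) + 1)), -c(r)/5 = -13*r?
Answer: -535450423/25378 ≈ -21099.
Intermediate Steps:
c(r) = 65*r (c(r) = -(-65)*r = 65*r)
b(q, V) = 0 (b(q, V) = 0*(7 + (q*(-4) + 1)) = 0*(7 + (-4*q + 1)) = 0*(7 + (1 - 4*q)) = 0*(8 - 4*q) = 0)
(-17712 - 3387) + 1/(b(150, c(3)) - 25378) = (-17712 - 3387) + 1/(0 - 25378) = -21099 + 1/(-25378) = -21099 - 1/25378 = -535450423/25378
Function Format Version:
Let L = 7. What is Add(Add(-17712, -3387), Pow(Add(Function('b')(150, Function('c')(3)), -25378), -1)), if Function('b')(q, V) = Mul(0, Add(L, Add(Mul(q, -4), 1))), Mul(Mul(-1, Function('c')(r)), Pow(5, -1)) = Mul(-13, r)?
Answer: Rational(-535450423, 25378) ≈ -21099.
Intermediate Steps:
Function('c')(r) = Mul(65, r) (Function('c')(r) = Mul(-5, Mul(-13, r)) = Mul(65, r))
Function('b')(q, V) = 0 (Function('b')(q, V) = Mul(0, Add(7, Add(Mul(q, -4), 1))) = Mul(0, Add(7, Add(Mul(-4, q), 1))) = Mul(0, Add(7, Add(1, Mul(-4, q)))) = Mul(0, Add(8, Mul(-4, q))) = 0)
Add(Add(-17712, -3387), Pow(Add(Function('b')(150, Function('c')(3)), -25378), -1)) = Add(Add(-17712, -3387), Pow(Add(0, -25378), -1)) = Add(-21099, Pow(-25378, -1)) = Add(-21099, Rational(-1, 25378)) = Rational(-535450423, 25378)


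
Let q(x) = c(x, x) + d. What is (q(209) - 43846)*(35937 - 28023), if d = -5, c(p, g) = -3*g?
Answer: -351998892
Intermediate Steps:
q(x) = -5 - 3*x (q(x) = -3*x - 5 = -5 - 3*x)
(q(209) - 43846)*(35937 - 28023) = ((-5 - 3*209) - 43846)*(35937 - 28023) = ((-5 - 627) - 43846)*7914 = (-632 - 43846)*7914 = -44478*7914 = -351998892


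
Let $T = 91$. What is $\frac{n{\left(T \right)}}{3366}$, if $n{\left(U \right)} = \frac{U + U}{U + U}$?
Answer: $\frac{1}{3366} \approx 0.00029709$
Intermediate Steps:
$n{\left(U \right)} = 1$ ($n{\left(U \right)} = \frac{2 U}{2 U} = 2 U \frac{1}{2 U} = 1$)
$\frac{n{\left(T \right)}}{3366} = 1 \cdot \frac{1}{3366} = \frac{1}{3366}$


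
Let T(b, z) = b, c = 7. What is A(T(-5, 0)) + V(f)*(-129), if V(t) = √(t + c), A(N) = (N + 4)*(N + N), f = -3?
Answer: -248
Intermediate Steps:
A(N) = 2*N*(4 + N) (A(N) = (4 + N)*(2*N) = 2*N*(4 + N))
V(t) = √(7 + t) (V(t) = √(t + 7) = √(7 + t))
A(T(-5, 0)) + V(f)*(-129) = 2*(-5)*(4 - 5) + √(7 - 3)*(-129) = 2*(-5)*(-1) + √4*(-129) = 10 + 2*(-129) = 10 - 258 = -248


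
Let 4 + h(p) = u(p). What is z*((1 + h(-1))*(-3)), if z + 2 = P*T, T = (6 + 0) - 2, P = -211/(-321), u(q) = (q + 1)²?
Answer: 606/107 ≈ 5.6636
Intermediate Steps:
u(q) = (1 + q)²
P = 211/321 (P = -211*(-1/321) = 211/321 ≈ 0.65732)
h(p) = -4 + (1 + p)²
T = 4 (T = 6 - 2 = 4)
z = 202/321 (z = -2 + (211/321)*4 = -2 + 844/321 = 202/321 ≈ 0.62928)
z*((1 + h(-1))*(-3)) = 202*((1 + (-4 + (1 - 1)²))*(-3))/321 = 202*((1 + (-4 + 0²))*(-3))/321 = 202*((1 + (-4 + 0))*(-3))/321 = 202*((1 - 4)*(-3))/321 = 202*(-3*(-3))/321 = (202/321)*9 = 606/107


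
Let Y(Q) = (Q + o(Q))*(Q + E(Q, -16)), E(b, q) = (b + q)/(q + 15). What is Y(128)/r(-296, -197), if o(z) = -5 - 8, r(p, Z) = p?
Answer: -230/37 ≈ -6.2162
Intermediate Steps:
o(z) = -13
E(b, q) = (b + q)/(15 + q)
Y(Q) = -208 + 16*Q (Y(Q) = (Q - 13)*(Q + (Q - 16)/(15 - 16)) = (-13 + Q)*(Q + (-16 + Q)/(-1)) = (-13 + Q)*(Q - (-16 + Q)) = (-13 + Q)*(Q + (16 - Q)) = (-13 + Q)*16 = -208 + 16*Q)
Y(128)/r(-296, -197) = (-208 + 16*128)/(-296) = (-208 + 2048)*(-1/296) = 1840*(-1/296) = -230/37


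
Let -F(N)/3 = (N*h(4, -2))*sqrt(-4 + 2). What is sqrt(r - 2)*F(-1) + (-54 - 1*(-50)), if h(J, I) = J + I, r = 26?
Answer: -4 + 24*I*sqrt(3) ≈ -4.0 + 41.569*I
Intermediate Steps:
h(J, I) = I + J
F(N) = -6*I*N*sqrt(2) (F(N) = -3*N*(-2 + 4)*sqrt(-4 + 2) = -3*N*2*sqrt(-2) = -3*2*N*I*sqrt(2) = -6*I*N*sqrt(2))
sqrt(r - 2)*F(-1) + (-54 - 1*(-50)) = sqrt(26 - 2)*(-6*I*(-1)*sqrt(2)) + (-54 - 1*(-50)) = sqrt(24)*(6*I*sqrt(2)) + (-54 + 50) = (2*sqrt(6))*(6*I*sqrt(2)) - 4 = 24*I*sqrt(3) - 4 = -4 + 24*I*sqrt(3)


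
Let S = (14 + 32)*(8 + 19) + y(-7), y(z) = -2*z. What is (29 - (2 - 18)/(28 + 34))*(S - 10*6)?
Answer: 1084772/31 ≈ 34993.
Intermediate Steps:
S = 1256 (S = (14 + 32)*(8 + 19) - 2*(-7) = 46*27 + 14 = 1242 + 14 = 1256)
(29 - (2 - 18)/(28 + 34))*(S - 10*6) = (29 - (2 - 18)/(28 + 34))*(1256 - 10*6) = (29 - (-16)/62)*(1256 - 60) = (29 - (-16)/62)*1196 = (29 - 1*(-8/31))*1196 = (29 + 8/31)*1196 = (907/31)*1196 = 1084772/31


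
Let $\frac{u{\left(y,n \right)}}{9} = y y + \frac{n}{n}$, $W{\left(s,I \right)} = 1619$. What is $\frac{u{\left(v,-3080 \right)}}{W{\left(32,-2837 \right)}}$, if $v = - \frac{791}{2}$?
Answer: $\frac{5631165}{6476} \approx 869.54$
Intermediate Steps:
$v = - \frac{791}{2}$ ($v = \left(-791\right) \frac{1}{2} = - \frac{791}{2} \approx -395.5$)
$u{\left(y,n \right)} = 9 + 9 y^{2}$ ($u{\left(y,n \right)} = 9 \left(y y + \frac{n}{n}\right) = 9 \left(y^{2} + 1\right) = 9 \left(1 + y^{2}\right) = 9 + 9 y^{2}$)
$\frac{u{\left(v,-3080 \right)}}{W{\left(32,-2837 \right)}} = \frac{9 + 9 \left(- \frac{791}{2}\right)^{2}}{1619} = \left(9 + 9 \cdot \frac{625681}{4}\right) \frac{1}{1619} = \left(9 + \frac{5631129}{4}\right) \frac{1}{1619} = \frac{5631165}{4} \cdot \frac{1}{1619} = \frac{5631165}{6476}$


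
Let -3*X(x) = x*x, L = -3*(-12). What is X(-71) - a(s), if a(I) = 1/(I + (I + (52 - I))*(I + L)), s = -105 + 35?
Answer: -9265355/5514 ≈ -1680.3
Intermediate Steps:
L = 36
s = -70
X(x) = -x²/3 (X(x) = -x*x/3 = -x²/3)
a(I) = 1/(1872 + 53*I) (a(I) = 1/(I + (I + (52 - I))*(I + 36)) = 1/(I + 52*(36 + I)) = 1/(I + (1872 + 52*I)) = 1/(1872 + 53*I))
X(-71) - a(s) = -⅓*(-71)² - 1/(1872 + 53*(-70)) = -⅓*5041 - 1/(1872 - 3710) = -5041/3 - 1/(-1838) = -5041/3 - 1*(-1/1838) = -5041/3 + 1/1838 = -9265355/5514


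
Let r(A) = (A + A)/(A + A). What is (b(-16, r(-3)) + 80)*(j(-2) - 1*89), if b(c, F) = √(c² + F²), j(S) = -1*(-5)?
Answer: -6720 - 84*√257 ≈ -8066.6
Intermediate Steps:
j(S) = 5
r(A) = 1 (r(A) = (2*A)/((2*A)) = (2*A)*(1/(2*A)) = 1)
b(c, F) = √(F² + c²)
(b(-16, r(-3)) + 80)*(j(-2) - 1*89) = (√(1² + (-16)²) + 80)*(5 - 1*89) = (√(1 + 256) + 80)*(5 - 89) = (√257 + 80)*(-84) = (80 + √257)*(-84) = -6720 - 84*√257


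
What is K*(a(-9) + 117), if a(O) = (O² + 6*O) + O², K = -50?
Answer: -11250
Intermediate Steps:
a(O) = 2*O² + 6*O
K*(a(-9) + 117) = -50*(2*(-9)*(3 - 9) + 117) = -50*(2*(-9)*(-6) + 117) = -50*(108 + 117) = -50*225 = -11250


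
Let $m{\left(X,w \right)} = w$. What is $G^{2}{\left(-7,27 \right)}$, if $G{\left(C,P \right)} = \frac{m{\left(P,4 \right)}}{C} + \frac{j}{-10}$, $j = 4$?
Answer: $\frac{1156}{1225} \approx 0.94367$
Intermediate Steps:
$G{\left(C,P \right)} = - \frac{2}{5} + \frac{4}{C}$ ($G{\left(C,P \right)} = \frac{4}{C} + \frac{4}{-10} = \frac{4}{C} + 4 \left(- \frac{1}{10}\right) = \frac{4}{C} - \frac{2}{5} = - \frac{2}{5} + \frac{4}{C}$)
$G^{2}{\left(-7,27 \right)} = \left(- \frac{2}{5} + \frac{4}{-7}\right)^{2} = \left(- \frac{2}{5} + 4 \left(- \frac{1}{7}\right)\right)^{2} = \left(- \frac{2}{5} - \frac{4}{7}\right)^{2} = \left(- \frac{34}{35}\right)^{2} = \frac{1156}{1225}$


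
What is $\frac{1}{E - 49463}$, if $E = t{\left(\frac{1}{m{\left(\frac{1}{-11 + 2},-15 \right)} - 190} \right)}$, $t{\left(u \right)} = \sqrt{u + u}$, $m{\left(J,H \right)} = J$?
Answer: $- \frac{84631193}{4186112699377} - \frac{3 i \sqrt{3422}}{4186112699377} \approx -2.0217 \cdot 10^{-5} - 4.1923 \cdot 10^{-11} i$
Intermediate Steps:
$t{\left(u \right)} = \sqrt{2} \sqrt{u}$ ($t{\left(u \right)} = \sqrt{2 u} = \sqrt{2} \sqrt{u}$)
$E = \frac{3 i \sqrt{3422}}{1711}$ ($E = \sqrt{2} \sqrt{\frac{1}{\frac{1}{-11 + 2} - 190}} = \sqrt{2} \sqrt{\frac{1}{\frac{1}{-9} - 190}} = \sqrt{2} \sqrt{\frac{1}{- \frac{1}{9} - 190}} = \sqrt{2} \sqrt{\frac{1}{- \frac{1711}{9}}} = \sqrt{2} \sqrt{- \frac{9}{1711}} = \sqrt{2} \frac{3 i \sqrt{1711}}{1711} = \frac{3 i \sqrt{3422}}{1711} \approx 0.10257 i$)
$\frac{1}{E - 49463} = \frac{1}{\frac{3 i \sqrt{3422}}{1711} - 49463} = \frac{1}{-49463 + \frac{3 i \sqrt{3422}}{1711}}$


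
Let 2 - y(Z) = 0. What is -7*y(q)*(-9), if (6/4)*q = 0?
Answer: 126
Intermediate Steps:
q = 0 (q = (⅔)*0 = 0)
y(Z) = 2 (y(Z) = 2 - 1*0 = 2 + 0 = 2)
-7*y(q)*(-9) = -7*2*(-9) = -14*(-9) = 126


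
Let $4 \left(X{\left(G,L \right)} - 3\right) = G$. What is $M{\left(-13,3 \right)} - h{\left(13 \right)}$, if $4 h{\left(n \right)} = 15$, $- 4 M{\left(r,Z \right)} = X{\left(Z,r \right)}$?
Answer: $- \frac{75}{16} \approx -4.6875$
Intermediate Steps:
$X{\left(G,L \right)} = 3 + \frac{G}{4}$
$M{\left(r,Z \right)} = - \frac{3}{4} - \frac{Z}{16}$ ($M{\left(r,Z \right)} = - \frac{3 + \frac{Z}{4}}{4} = - \frac{3}{4} - \frac{Z}{16}$)
$h{\left(n \right)} = \frac{15}{4}$ ($h{\left(n \right)} = \frac{1}{4} \cdot 15 = \frac{15}{4}$)
$M{\left(-13,3 \right)} - h{\left(13 \right)} = \left(- \frac{3}{4} - \frac{3}{16}\right) - \frac{15}{4} = - \frac{15}{16} - \frac{15}{4} = - \frac{75}{16}$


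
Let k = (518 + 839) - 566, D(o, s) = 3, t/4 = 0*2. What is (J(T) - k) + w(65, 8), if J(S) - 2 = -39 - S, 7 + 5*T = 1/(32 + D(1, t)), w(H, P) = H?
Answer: -133281/175 ≈ -761.61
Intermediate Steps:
t = 0 (t = 4*(0*2) = 4*0 = 0)
T = -244/175 (T = -7/5 + 1/(5*(32 + 3)) = -7/5 + (1/5)/35 = -7/5 + (1/5)*(1/35) = -7/5 + 1/175 = -244/175 ≈ -1.3943)
J(S) = -37 - S (J(S) = 2 + (-39 - S) = -37 - S)
k = 791 (k = 1357 - 566 = 791)
(J(T) - k) + w(65, 8) = ((-37 - 1*(-244/175)) - 1*791) + 65 = ((-37 + 244/175) - 791) + 65 = (-6231/175 - 791) + 65 = -144656/175 + 65 = -133281/175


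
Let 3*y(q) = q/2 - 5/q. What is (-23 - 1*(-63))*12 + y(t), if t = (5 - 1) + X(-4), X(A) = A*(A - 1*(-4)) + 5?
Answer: 25991/54 ≈ 481.31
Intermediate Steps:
X(A) = 5 + A*(4 + A) (X(A) = A*(A + 4) + 5 = A*(4 + A) + 5 = 5 + A*(4 + A))
t = 9 (t = (5 - 1) + (5 + (-4)² + 4*(-4)) = 4 + (5 + 16 - 16) = 4 + 5 = 9)
y(q) = -5/(3*q) + q/6 (y(q) = (q/2 - 5/q)/3 = -5/(3*q) + q/6)
(-23 - 1*(-63))*12 + y(t) = (-23 - 1*(-63))*12 + (⅙)*(-10 + 9²)/9 = (-23 + 63)*12 + (⅙)*(⅑)*(-10 + 81) = 40*12 + (⅙)*(⅑)*71 = 480 + 71/54 = 25991/54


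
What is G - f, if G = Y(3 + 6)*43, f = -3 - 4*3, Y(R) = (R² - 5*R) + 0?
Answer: 1563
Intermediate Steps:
Y(R) = R² - 5*R
f = -15 (f = -3 - 12 = -15)
G = 1548 (G = ((3 + 6)*(-5 + (3 + 6)))*43 = (9*(-5 + 9))*43 = (9*4)*43 = 36*43 = 1548)
G - f = 1548 - 1*(-15) = 1548 + 15 = 1563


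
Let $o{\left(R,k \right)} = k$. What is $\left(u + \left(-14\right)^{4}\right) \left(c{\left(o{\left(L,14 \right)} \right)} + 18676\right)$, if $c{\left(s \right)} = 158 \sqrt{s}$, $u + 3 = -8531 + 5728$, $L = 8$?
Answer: $665052360 + 5626380 \sqrt{14} \approx 6.861 \cdot 10^{8}$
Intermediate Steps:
$u = -2806$ ($u = -3 + \left(-8531 + 5728\right) = -3 - 2803 = -2806$)
$\left(u + \left(-14\right)^{4}\right) \left(c{\left(o{\left(L,14 \right)} \right)} + 18676\right) = \left(-2806 + \left(-14\right)^{4}\right) \left(158 \sqrt{14} + 18676\right) = \left(-2806 + 38416\right) \left(18676 + 158 \sqrt{14}\right) = 35610 \left(18676 + 158 \sqrt{14}\right) = 665052360 + 5626380 \sqrt{14}$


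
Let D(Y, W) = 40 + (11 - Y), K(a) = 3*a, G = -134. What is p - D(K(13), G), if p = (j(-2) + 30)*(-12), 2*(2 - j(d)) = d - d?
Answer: -396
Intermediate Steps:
j(d) = 2 (j(d) = 2 - (d - d)/2 = 2 - ½*0 = 2 + 0 = 2)
p = -384 (p = (2 + 30)*(-12) = 32*(-12) = -384)
D(Y, W) = 51 - Y
p - D(K(13), G) = -384 - (51 - 3*13) = -384 - (51 - 1*39) = -384 - (51 - 39) = -384 - 1*12 = -384 - 12 = -396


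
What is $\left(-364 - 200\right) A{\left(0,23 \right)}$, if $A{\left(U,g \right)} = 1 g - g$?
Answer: $0$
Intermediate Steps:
$A{\left(U,g \right)} = 0$ ($A{\left(U,g \right)} = g - g = 0$)
$\left(-364 - 200\right) A{\left(0,23 \right)} = \left(-364 - 200\right) 0 = \left(-564\right) 0 = 0$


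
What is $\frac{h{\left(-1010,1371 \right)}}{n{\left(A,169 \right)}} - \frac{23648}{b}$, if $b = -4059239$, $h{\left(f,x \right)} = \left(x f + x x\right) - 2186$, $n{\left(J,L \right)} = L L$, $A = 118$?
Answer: $\frac{2000845131583}{115935925079} \approx 17.258$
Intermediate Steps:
$n{\left(J,L \right)} = L^{2}$
$h{\left(f,x \right)} = -2186 + x^{2} + f x$ ($h{\left(f,x \right)} = \left(f x + x^{2}\right) - 2186 = \left(x^{2} + f x\right) - 2186 = -2186 + x^{2} + f x$)
$\frac{h{\left(-1010,1371 \right)}}{n{\left(A,169 \right)}} - \frac{23648}{b} = \frac{-2186 + 1371^{2} - 1384710}{169^{2}} - \frac{23648}{-4059239} = \frac{-2186 + 1879641 - 1384710}{28561} - - \frac{23648}{4059239} = 492745 \cdot \frac{1}{28561} + \frac{23648}{4059239} = \frac{492745}{28561} + \frac{23648}{4059239} = \frac{2000845131583}{115935925079}$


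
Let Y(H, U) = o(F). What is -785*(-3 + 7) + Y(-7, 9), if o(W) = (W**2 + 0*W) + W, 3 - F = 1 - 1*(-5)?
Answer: -3134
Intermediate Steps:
F = -3 (F = 3 - (1 - 1*(-5)) = 3 - (1 + 5) = 3 - 1*6 = 3 - 6 = -3)
o(W) = W + W**2 (o(W) = (W**2 + 0) + W = W**2 + W = W + W**2)
Y(H, U) = 6 (Y(H, U) = -3*(1 - 3) = -3*(-2) = 6)
-785*(-3 + 7) + Y(-7, 9) = -785*(-3 + 7) + 6 = -785*4 + 6 = -157*20 + 6 = -3140 + 6 = -3134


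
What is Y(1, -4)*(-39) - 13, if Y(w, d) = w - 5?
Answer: 143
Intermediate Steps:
Y(w, d) = -5 + w
Y(1, -4)*(-39) - 13 = (-5 + 1)*(-39) - 13 = -4*(-39) - 13 = 156 - 13 = 143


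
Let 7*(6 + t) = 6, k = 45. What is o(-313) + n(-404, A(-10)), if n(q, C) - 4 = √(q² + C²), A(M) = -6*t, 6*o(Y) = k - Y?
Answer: 191/3 + 4*√502765/7 ≈ 468.84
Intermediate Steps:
t = -36/7 (t = -6 + (⅐)*6 = -6 + 6/7 = -36/7 ≈ -5.1429)
o(Y) = 15/2 - Y/6 (o(Y) = (45 - Y)/6 = 15/2 - Y/6)
A(M) = 216/7 (A(M) = -6*(-36/7) = 216/7)
n(q, C) = 4 + √(C² + q²) (n(q, C) = 4 + √(q² + C²) = 4 + √(C² + q²))
o(-313) + n(-404, A(-10)) = (15/2 - ⅙*(-313)) + (4 + √((216/7)² + (-404)²)) = (15/2 + 313/6) + (4 + √(46656/49 + 163216)) = 179/3 + (4 + √(8044240/49)) = 179/3 + (4 + 4*√502765/7) = 191/3 + 4*√502765/7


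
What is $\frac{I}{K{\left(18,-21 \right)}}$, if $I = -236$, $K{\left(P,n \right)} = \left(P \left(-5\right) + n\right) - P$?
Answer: $\frac{236}{129} \approx 1.8295$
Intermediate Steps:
$K{\left(P,n \right)} = n - 6 P$ ($K{\left(P,n \right)} = \left(- 5 P + n\right) - P = \left(n - 5 P\right) - P = n - 6 P$)
$\frac{I}{K{\left(18,-21 \right)}} = - \frac{236}{-21 - 108} = - \frac{236}{-129} = \left(-236\right) \left(- \frac{1}{129}\right) = \frac{236}{129}$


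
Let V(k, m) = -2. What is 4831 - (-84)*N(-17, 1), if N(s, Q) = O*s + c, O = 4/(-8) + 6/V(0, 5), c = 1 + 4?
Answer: 10249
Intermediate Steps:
c = 5
O = -7/2 (O = 4/(-8) + 6/(-2) = 4*(-⅛) + 6*(-½) = -½ - 3 = -7/2 ≈ -3.5000)
N(s, Q) = 5 - 7*s/2 (N(s, Q) = -7*s/2 + 5 = 5 - 7*s/2)
4831 - (-84)*N(-17, 1) = 4831 - (-84)*(5 - 7/2*(-17)) = 4831 - (-84)*(5 + 119/2) = 4831 - (-84)*129/2 = 4831 - 1*(-5418) = 4831 + 5418 = 10249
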